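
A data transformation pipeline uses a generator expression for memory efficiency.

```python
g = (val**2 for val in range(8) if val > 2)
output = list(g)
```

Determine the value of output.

Step 1: For range(8), keep val > 2, then square:
  val=0: 0 <= 2, excluded
  val=1: 1 <= 2, excluded
  val=2: 2 <= 2, excluded
  val=3: 3 > 2, yield 3**2 = 9
  val=4: 4 > 2, yield 4**2 = 16
  val=5: 5 > 2, yield 5**2 = 25
  val=6: 6 > 2, yield 6**2 = 36
  val=7: 7 > 2, yield 7**2 = 49
Therefore output = [9, 16, 25, 36, 49].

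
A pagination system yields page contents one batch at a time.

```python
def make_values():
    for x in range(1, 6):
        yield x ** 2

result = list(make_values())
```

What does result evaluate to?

Step 1: For each x in range(1, 6), yield x**2:
  x=1: yield 1**2 = 1
  x=2: yield 2**2 = 4
  x=3: yield 3**2 = 9
  x=4: yield 4**2 = 16
  x=5: yield 5**2 = 25
Therefore result = [1, 4, 9, 16, 25].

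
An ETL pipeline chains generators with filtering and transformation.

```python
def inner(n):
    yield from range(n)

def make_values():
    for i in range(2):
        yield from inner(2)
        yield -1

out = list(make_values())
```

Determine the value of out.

Step 1: For each i in range(2):
  i=0: yield from inner(2) -> [0, 1], then yield -1
  i=1: yield from inner(2) -> [0, 1], then yield -1
Therefore out = [0, 1, -1, 0, 1, -1].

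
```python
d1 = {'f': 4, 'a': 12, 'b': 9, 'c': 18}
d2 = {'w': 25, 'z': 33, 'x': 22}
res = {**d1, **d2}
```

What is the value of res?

Step 1: Merge d1 and d2 (d2 values override on key conflicts).
Step 2: d1 has keys ['f', 'a', 'b', 'c'], d2 has keys ['w', 'z', 'x'].
Therefore res = {'f': 4, 'a': 12, 'b': 9, 'c': 18, 'w': 25, 'z': 33, 'x': 22}.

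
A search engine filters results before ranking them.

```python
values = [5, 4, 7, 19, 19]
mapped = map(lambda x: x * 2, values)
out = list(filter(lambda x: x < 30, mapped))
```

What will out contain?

Step 1: Map x * 2:
  5 -> 10
  4 -> 8
  7 -> 14
  19 -> 38
  19 -> 38
Step 2: Filter for < 30:
  10: kept
  8: kept
  14: kept
  38: removed
  38: removed
Therefore out = [10, 8, 14].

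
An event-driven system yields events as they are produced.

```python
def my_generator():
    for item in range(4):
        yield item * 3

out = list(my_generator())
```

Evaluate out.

Step 1: For each item in range(4), yield item * 3:
  item=0: yield 0 * 3 = 0
  item=1: yield 1 * 3 = 3
  item=2: yield 2 * 3 = 6
  item=3: yield 3 * 3 = 9
Therefore out = [0, 3, 6, 9].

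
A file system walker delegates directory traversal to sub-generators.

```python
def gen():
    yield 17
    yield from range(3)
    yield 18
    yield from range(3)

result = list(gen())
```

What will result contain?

Step 1: Trace yields in order:
  yield 17
  yield 0
  yield 1
  yield 2
  yield 18
  yield 0
  yield 1
  yield 2
Therefore result = [17, 0, 1, 2, 18, 0, 1, 2].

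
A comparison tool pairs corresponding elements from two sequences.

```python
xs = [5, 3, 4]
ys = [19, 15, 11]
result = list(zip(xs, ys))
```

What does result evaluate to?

Step 1: zip pairs elements at same index:
  Index 0: (5, 19)
  Index 1: (3, 15)
  Index 2: (4, 11)
Therefore result = [(5, 19), (3, 15), (4, 11)].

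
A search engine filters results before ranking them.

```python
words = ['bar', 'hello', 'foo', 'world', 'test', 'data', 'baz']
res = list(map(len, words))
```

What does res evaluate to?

Step 1: Map len() to each word:
  'bar' -> 3
  'hello' -> 5
  'foo' -> 3
  'world' -> 5
  'test' -> 4
  'data' -> 4
  'baz' -> 3
Therefore res = [3, 5, 3, 5, 4, 4, 3].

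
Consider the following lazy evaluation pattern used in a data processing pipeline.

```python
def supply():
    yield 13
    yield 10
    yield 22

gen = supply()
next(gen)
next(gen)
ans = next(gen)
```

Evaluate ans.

Step 1: supply() creates a generator.
Step 2: next(gen) yields 13 (consumed and discarded).
Step 3: next(gen) yields 10 (consumed and discarded).
Step 4: next(gen) yields 22, assigned to ans.
Therefore ans = 22.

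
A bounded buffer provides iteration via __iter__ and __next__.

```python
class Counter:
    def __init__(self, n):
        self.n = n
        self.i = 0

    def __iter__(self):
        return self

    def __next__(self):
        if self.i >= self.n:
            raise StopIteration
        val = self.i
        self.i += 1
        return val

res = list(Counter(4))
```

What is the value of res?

Step 1: Counter(4) creates an iterator counting 0 to 3.
Step 2: list() consumes all values: [0, 1, 2, 3].
Therefore res = [0, 1, 2, 3].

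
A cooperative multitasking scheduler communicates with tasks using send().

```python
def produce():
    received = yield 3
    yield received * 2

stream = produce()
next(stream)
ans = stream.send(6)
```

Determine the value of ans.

Step 1: next(stream) advances to first yield, producing 3.
Step 2: send(6) resumes, received = 6.
Step 3: yield received * 2 = 6 * 2 = 12.
Therefore ans = 12.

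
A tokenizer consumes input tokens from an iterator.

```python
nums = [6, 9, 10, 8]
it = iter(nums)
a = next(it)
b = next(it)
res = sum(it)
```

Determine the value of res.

Step 1: Create iterator over [6, 9, 10, 8].
Step 2: a = next() = 6, b = next() = 9.
Step 3: sum() of remaining [10, 8] = 18.
Therefore res = 18.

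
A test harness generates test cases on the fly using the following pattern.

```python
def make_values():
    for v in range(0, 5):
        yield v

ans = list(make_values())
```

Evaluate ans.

Step 1: The generator yields each value from range(0, 5).
Step 2: list() consumes all yields: [0, 1, 2, 3, 4].
Therefore ans = [0, 1, 2, 3, 4].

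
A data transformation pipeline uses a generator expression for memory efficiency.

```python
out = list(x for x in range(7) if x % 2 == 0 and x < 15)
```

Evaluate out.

Step 1: Filter range(7) where x % 2 == 0 and x < 15:
  x=0: both conditions met, included
  x=1: excluded (1 % 2 != 0)
  x=2: both conditions met, included
  x=3: excluded (3 % 2 != 0)
  x=4: both conditions met, included
  x=5: excluded (5 % 2 != 0)
  x=6: both conditions met, included
Therefore out = [0, 2, 4, 6].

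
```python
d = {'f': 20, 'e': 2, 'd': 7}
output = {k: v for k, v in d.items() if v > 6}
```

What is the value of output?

Step 1: Filter items where value > 6:
  'f': 20 > 6: kept
  'e': 2 <= 6: removed
  'd': 7 > 6: kept
Therefore output = {'f': 20, 'd': 7}.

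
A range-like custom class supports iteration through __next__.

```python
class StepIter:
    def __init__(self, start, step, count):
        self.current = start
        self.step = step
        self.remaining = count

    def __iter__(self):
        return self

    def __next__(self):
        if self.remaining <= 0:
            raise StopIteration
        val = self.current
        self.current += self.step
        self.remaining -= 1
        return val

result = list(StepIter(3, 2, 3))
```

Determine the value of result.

Step 1: StepIter starts at 3, increments by 2, for 3 steps:
  Yield 3, then current += 2
  Yield 5, then current += 2
  Yield 7, then current += 2
Therefore result = [3, 5, 7].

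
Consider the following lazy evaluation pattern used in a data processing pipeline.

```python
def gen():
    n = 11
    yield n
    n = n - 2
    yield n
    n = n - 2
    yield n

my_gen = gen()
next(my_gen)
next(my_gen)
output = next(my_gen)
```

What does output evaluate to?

Step 1: Trace through generator execution:
  Yield 1: n starts at 11, yield 11
  Yield 2: n = 11 - 2 = 9, yield 9
  Yield 3: n = 9 - 2 = 7, yield 7
Step 2: First next() gets 11, second next() gets the second value, third next() yields 7.
Therefore output = 7.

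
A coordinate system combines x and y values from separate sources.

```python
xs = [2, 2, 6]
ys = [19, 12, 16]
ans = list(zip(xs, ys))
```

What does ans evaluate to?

Step 1: zip pairs elements at same index:
  Index 0: (2, 19)
  Index 1: (2, 12)
  Index 2: (6, 16)
Therefore ans = [(2, 19), (2, 12), (6, 16)].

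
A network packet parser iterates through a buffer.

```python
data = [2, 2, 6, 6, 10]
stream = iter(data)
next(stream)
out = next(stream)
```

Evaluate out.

Step 1: Create iterator over [2, 2, 6, 6, 10].
Step 2: next() consumes 2.
Step 3: next() returns 2.
Therefore out = 2.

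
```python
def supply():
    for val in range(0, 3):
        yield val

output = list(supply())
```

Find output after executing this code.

Step 1: The generator yields each value from range(0, 3).
Step 2: list() consumes all yields: [0, 1, 2].
Therefore output = [0, 1, 2].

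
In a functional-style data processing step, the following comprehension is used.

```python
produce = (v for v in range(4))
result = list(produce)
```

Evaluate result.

Step 1: Generator expression iterates range(4): [0, 1, 2, 3].
Step 2: list() collects all values.
Therefore result = [0, 1, 2, 3].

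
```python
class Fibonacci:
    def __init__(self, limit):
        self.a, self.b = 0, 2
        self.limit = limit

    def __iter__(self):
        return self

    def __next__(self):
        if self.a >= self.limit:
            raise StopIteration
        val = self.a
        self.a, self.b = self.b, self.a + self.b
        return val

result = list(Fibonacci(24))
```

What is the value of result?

Step 1: Fibonacci-like sequence (a=0, b=2) until >= 24:
  Yield 0, then a,b = 2,2
  Yield 2, then a,b = 2,4
  Yield 2, then a,b = 4,6
  Yield 4, then a,b = 6,10
  Yield 6, then a,b = 10,16
  Yield 10, then a,b = 16,26
  Yield 16, then a,b = 26,42
Step 2: 26 >= 24, stop.
Therefore result = [0, 2, 2, 4, 6, 10, 16].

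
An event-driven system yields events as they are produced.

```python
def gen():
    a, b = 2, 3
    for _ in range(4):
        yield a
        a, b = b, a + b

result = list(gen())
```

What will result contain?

Step 1: Fibonacci-like sequence starting with a=2, b=3:
  Iteration 1: yield a=2, then a,b = 3,5
  Iteration 2: yield a=3, then a,b = 5,8
  Iteration 3: yield a=5, then a,b = 8,13
  Iteration 4: yield a=8, then a,b = 13,21
Therefore result = [2, 3, 5, 8].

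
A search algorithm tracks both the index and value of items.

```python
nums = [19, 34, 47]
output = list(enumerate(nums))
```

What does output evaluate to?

Step 1: enumerate pairs each element with its index:
  (0, 19)
  (1, 34)
  (2, 47)
Therefore output = [(0, 19), (1, 34), (2, 47)].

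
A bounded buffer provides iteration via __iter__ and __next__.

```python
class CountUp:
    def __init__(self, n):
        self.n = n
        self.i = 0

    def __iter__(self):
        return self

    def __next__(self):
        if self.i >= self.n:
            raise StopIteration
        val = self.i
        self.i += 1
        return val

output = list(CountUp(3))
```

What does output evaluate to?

Step 1: CountUp(3) creates an iterator counting 0 to 2.
Step 2: list() consumes all values: [0, 1, 2].
Therefore output = [0, 1, 2].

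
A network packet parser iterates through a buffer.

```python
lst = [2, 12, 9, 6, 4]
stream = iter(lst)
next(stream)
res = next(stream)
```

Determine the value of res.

Step 1: Create iterator over [2, 12, 9, 6, 4].
Step 2: next() consumes 2.
Step 3: next() returns 12.
Therefore res = 12.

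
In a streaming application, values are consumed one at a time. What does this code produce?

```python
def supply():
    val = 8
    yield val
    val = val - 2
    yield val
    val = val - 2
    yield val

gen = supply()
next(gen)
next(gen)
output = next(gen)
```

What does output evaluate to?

Step 1: Trace through generator execution:
  Yield 1: val starts at 8, yield 8
  Yield 2: val = 8 - 2 = 6, yield 6
  Yield 3: val = 6 - 2 = 4, yield 4
Step 2: First next() gets 8, second next() gets the second value, third next() yields 4.
Therefore output = 4.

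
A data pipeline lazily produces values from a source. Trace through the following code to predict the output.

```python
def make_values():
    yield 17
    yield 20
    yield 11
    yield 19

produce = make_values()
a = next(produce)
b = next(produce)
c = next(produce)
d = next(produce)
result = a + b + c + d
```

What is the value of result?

Step 1: Create generator and consume all values:
  a = next(produce) = 17
  b = next(produce) = 20
  c = next(produce) = 11
  d = next(produce) = 19
Step 2: result = 17 + 20 + 11 + 19 = 67.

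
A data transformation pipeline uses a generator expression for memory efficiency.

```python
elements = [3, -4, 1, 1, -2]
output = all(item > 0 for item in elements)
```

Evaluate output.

Step 1: Check item > 0 for each element in [3, -4, 1, 1, -2]:
  3 > 0: True
  -4 > 0: False
  1 > 0: True
  1 > 0: True
  -2 > 0: False
Step 2: all() returns False.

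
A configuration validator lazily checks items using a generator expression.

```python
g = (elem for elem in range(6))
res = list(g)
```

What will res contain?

Step 1: Generator expression iterates range(6): [0, 1, 2, 3, 4, 5].
Step 2: list() collects all values.
Therefore res = [0, 1, 2, 3, 4, 5].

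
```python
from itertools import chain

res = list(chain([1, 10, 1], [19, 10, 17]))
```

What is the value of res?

Step 1: chain() concatenates iterables: [1, 10, 1] + [19, 10, 17].
Therefore res = [1, 10, 1, 19, 10, 17].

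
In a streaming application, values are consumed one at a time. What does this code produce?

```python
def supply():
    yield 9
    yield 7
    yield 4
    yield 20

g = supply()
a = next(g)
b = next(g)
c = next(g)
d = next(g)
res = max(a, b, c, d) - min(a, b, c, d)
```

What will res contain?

Step 1: Create generator and consume all values:
  a = next(g) = 9
  b = next(g) = 7
  c = next(g) = 4
  d = next(g) = 20
Step 2: max = 20, min = 4, res = 20 - 4 = 16.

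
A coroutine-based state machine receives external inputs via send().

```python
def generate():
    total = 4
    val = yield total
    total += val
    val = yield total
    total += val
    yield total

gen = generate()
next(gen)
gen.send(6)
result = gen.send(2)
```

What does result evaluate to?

Step 1: next() -> yield total=4.
Step 2: send(6) -> val=6, total = 4+6 = 10, yield 10.
Step 3: send(2) -> val=2, total = 10+2 = 12, yield 12.
Therefore result = 12.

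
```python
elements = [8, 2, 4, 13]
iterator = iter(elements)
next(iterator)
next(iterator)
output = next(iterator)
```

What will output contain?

Step 1: Create iterator over [8, 2, 4, 13].
Step 2: next() consumes 8.
Step 3: next() consumes 2.
Step 4: next() returns 4.
Therefore output = 4.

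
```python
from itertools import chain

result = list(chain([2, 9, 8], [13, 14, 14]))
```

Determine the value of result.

Step 1: chain() concatenates iterables: [2, 9, 8] + [13, 14, 14].
Therefore result = [2, 9, 8, 13, 14, 14].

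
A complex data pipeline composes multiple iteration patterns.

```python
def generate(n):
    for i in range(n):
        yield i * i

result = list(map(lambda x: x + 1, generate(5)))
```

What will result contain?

Step 1: generate(5) yields squares: [0, 1, 4, 9, 16].
Step 2: map adds 1 to each: [1, 2, 5, 10, 17].
Therefore result = [1, 2, 5, 10, 17].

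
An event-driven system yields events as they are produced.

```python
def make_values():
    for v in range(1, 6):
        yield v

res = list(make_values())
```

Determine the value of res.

Step 1: The generator yields each value from range(1, 6).
Step 2: list() consumes all yields: [1, 2, 3, 4, 5].
Therefore res = [1, 2, 3, 4, 5].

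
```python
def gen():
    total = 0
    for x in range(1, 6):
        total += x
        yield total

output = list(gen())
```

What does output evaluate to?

Step 1: Generator accumulates running sum:
  x=1: total = 1, yield 1
  x=2: total = 3, yield 3
  x=3: total = 6, yield 6
  x=4: total = 10, yield 10
  x=5: total = 15, yield 15
Therefore output = [1, 3, 6, 10, 15].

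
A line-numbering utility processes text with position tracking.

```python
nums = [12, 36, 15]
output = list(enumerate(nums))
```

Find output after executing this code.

Step 1: enumerate pairs each element with its index:
  (0, 12)
  (1, 36)
  (2, 15)
Therefore output = [(0, 12), (1, 36), (2, 15)].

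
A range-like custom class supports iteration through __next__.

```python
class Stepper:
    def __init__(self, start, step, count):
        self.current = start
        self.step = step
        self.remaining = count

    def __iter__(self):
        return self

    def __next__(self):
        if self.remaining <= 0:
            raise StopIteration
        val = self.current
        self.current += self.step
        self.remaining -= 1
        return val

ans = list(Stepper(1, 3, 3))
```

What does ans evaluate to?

Step 1: Stepper starts at 1, increments by 3, for 3 steps:
  Yield 1, then current += 3
  Yield 4, then current += 3
  Yield 7, then current += 3
Therefore ans = [1, 4, 7].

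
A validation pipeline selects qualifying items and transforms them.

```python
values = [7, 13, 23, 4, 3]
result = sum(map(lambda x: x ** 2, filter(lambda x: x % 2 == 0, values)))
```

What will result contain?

Step 1: Filter even numbers from [7, 13, 23, 4, 3]: [4]
Step 2: Square each: [16]
Step 3: Sum = 16.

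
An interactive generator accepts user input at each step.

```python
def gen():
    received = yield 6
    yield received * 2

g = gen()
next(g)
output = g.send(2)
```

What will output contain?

Step 1: next(g) advances to first yield, producing 6.
Step 2: send(2) resumes, received = 2.
Step 3: yield received * 2 = 2 * 2 = 4.
Therefore output = 4.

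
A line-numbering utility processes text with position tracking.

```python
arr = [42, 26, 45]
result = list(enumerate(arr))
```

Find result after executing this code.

Step 1: enumerate pairs each element with its index:
  (0, 42)
  (1, 26)
  (2, 45)
Therefore result = [(0, 42), (1, 26), (2, 45)].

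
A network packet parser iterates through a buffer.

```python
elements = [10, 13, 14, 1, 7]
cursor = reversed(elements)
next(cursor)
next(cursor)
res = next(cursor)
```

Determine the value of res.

Step 1: reversed([10, 13, 14, 1, 7]) gives iterator: [7, 1, 14, 13, 10].
Step 2: First next() = 7, second next() = 1.
Step 3: Third next() = 14.
Therefore res = 14.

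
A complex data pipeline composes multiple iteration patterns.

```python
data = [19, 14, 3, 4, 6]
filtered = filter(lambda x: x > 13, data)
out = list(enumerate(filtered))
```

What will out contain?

Step 1: Filter [19, 14, 3, 4, 6] for > 13: [19, 14].
Step 2: enumerate re-indexes from 0: [(0, 19), (1, 14)].
Therefore out = [(0, 19), (1, 14)].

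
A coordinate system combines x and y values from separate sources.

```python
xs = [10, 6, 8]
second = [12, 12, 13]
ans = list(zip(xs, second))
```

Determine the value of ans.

Step 1: zip pairs elements at same index:
  Index 0: (10, 12)
  Index 1: (6, 12)
  Index 2: (8, 13)
Therefore ans = [(10, 12), (6, 12), (8, 13)].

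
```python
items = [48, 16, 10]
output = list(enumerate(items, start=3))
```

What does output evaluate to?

Step 1: enumerate with start=3:
  (3, 48)
  (4, 16)
  (5, 10)
Therefore output = [(3, 48), (4, 16), (5, 10)].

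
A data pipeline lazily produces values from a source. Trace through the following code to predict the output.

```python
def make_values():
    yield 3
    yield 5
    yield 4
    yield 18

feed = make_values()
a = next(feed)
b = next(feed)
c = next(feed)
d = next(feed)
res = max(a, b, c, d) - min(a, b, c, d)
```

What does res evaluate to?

Step 1: Create generator and consume all values:
  a = next(feed) = 3
  b = next(feed) = 5
  c = next(feed) = 4
  d = next(feed) = 18
Step 2: max = 18, min = 3, res = 18 - 3 = 15.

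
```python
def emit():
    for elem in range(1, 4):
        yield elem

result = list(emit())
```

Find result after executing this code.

Step 1: The generator yields each value from range(1, 4).
Step 2: list() consumes all yields: [1, 2, 3].
Therefore result = [1, 2, 3].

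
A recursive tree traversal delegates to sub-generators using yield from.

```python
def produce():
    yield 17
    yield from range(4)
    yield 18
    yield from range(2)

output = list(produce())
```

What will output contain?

Step 1: Trace yields in order:
  yield 17
  yield 0
  yield 1
  yield 2
  yield 3
  yield 18
  yield 0
  yield 1
Therefore output = [17, 0, 1, 2, 3, 18, 0, 1].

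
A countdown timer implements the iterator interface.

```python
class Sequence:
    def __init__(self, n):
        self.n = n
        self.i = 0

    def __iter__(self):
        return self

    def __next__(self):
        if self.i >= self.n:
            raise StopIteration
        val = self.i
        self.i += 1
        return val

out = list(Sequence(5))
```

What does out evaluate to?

Step 1: Sequence(5) creates an iterator counting 0 to 4.
Step 2: list() consumes all values: [0, 1, 2, 3, 4].
Therefore out = [0, 1, 2, 3, 4].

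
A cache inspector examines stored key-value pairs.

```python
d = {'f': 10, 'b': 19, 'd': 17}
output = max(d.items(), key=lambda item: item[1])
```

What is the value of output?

Step 1: Find item with maximum value:
  ('f', 10)
  ('b', 19)
  ('d', 17)
Step 2: Maximum value is 19 at key 'b'.
Therefore output = ('b', 19).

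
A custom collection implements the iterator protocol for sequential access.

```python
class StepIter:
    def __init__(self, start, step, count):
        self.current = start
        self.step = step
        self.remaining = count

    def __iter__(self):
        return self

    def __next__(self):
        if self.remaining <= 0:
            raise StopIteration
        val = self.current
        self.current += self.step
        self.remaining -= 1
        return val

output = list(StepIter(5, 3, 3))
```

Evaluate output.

Step 1: StepIter starts at 5, increments by 3, for 3 steps:
  Yield 5, then current += 3
  Yield 8, then current += 3
  Yield 11, then current += 3
Therefore output = [5, 8, 11].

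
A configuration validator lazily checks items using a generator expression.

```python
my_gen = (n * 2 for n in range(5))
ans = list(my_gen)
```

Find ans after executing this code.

Step 1: For each n in range(5), compute n*2:
  n=0: 0*2 = 0
  n=1: 1*2 = 2
  n=2: 2*2 = 4
  n=3: 3*2 = 6
  n=4: 4*2 = 8
Therefore ans = [0, 2, 4, 6, 8].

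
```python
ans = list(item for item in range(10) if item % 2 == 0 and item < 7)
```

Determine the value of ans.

Step 1: Filter range(10) where item % 2 == 0 and item < 7:
  item=0: both conditions met, included
  item=1: excluded (1 % 2 != 0)
  item=2: both conditions met, included
  item=3: excluded (3 % 2 != 0)
  item=4: both conditions met, included
  item=5: excluded (5 % 2 != 0)
  item=6: both conditions met, included
  item=7: excluded (7 % 2 != 0, 7 >= 7)
  item=8: excluded (8 >= 7)
  item=9: excluded (9 % 2 != 0, 9 >= 7)
Therefore ans = [0, 2, 4, 6].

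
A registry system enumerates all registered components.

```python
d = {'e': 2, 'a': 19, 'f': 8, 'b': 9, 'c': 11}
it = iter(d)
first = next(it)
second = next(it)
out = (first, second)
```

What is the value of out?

Step 1: iter(d) iterates over keys: ['e', 'a', 'f', 'b', 'c'].
Step 2: first = next(it) = 'e', second = next(it) = 'a'.
Therefore out = ('e', 'a').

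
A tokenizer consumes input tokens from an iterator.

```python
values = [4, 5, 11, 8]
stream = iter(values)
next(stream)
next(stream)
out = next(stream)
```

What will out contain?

Step 1: Create iterator over [4, 5, 11, 8].
Step 2: next() consumes 4.
Step 3: next() consumes 5.
Step 4: next() returns 11.
Therefore out = 11.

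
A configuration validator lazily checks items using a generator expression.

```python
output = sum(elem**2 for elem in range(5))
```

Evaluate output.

Step 1: Compute elem**2 for each elem in range(5):
  elem=0: 0**2 = 0
  elem=1: 1**2 = 1
  elem=2: 2**2 = 4
  elem=3: 3**2 = 9
  elem=4: 4**2 = 16
Step 2: sum = 0 + 1 + 4 + 9 + 16 = 30.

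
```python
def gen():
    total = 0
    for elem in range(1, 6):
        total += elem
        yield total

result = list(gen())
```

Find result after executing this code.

Step 1: Generator accumulates running sum:
  elem=1: total = 1, yield 1
  elem=2: total = 3, yield 3
  elem=3: total = 6, yield 6
  elem=4: total = 10, yield 10
  elem=5: total = 15, yield 15
Therefore result = [1, 3, 6, 10, 15].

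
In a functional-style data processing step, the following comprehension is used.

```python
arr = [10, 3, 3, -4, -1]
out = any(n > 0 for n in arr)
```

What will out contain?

Step 1: Check n > 0 for each element in [10, 3, 3, -4, -1]:
  10 > 0: True
  3 > 0: True
  3 > 0: True
  -4 > 0: False
  -1 > 0: False
Step 2: any() returns True.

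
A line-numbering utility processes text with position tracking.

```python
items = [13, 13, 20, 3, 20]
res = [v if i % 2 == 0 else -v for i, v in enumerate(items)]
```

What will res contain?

Step 1: For each (i, v), keep v if i is even, negate if odd:
  i=0 (even): keep 13
  i=1 (odd): negate to -13
  i=2 (even): keep 20
  i=3 (odd): negate to -3
  i=4 (even): keep 20
Therefore res = [13, -13, 20, -3, 20].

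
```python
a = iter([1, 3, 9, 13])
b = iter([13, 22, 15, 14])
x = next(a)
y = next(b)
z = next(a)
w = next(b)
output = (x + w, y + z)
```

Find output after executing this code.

Step 1: a iterates [1, 3, 9, 13], b iterates [13, 22, 15, 14].
Step 2: x = next(a) = 1, y = next(b) = 13.
Step 3: z = next(a) = 3, w = next(b) = 22.
Step 4: output = (1 + 22, 13 + 3) = (23, 16).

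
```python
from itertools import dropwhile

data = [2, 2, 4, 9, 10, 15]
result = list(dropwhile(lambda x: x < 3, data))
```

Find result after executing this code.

Step 1: dropwhile drops elements while < 3:
  2 < 3: dropped
  2 < 3: dropped
  4: kept (dropping stopped)
Step 2: Remaining elements kept regardless of condition.
Therefore result = [4, 9, 10, 15].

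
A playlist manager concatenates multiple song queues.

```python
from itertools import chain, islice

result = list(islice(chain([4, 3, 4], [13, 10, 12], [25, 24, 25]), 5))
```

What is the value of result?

Step 1: chain([4, 3, 4], [13, 10, 12], [25, 24, 25]) = [4, 3, 4, 13, 10, 12, 25, 24, 25].
Step 2: islice takes first 5 elements: [4, 3, 4, 13, 10].
Therefore result = [4, 3, 4, 13, 10].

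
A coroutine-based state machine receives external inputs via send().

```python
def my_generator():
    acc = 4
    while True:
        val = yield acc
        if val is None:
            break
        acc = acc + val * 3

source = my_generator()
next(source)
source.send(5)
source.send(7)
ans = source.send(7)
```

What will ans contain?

Step 1: next() -> yield acc=4.
Step 2: send(5) -> val=5, acc = 4 + 5*3 = 19, yield 19.
Step 3: send(7) -> val=7, acc = 19 + 7*3 = 40, yield 40.
Step 4: send(7) -> val=7, acc = 40 + 7*3 = 61, yield 61.
Therefore ans = 61.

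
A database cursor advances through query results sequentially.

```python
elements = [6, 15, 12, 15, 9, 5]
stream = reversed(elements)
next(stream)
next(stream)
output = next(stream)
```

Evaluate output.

Step 1: reversed([6, 15, 12, 15, 9, 5]) gives iterator: [5, 9, 15, 12, 15, 6].
Step 2: First next() = 5, second next() = 9.
Step 3: Third next() = 15.
Therefore output = 15.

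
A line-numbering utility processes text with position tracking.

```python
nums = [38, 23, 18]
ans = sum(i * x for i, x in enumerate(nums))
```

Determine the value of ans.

Step 1: Compute i * x for each (i, x) in enumerate([38, 23, 18]):
  i=0, x=38: 0*38 = 0
  i=1, x=23: 1*23 = 23
  i=2, x=18: 2*18 = 36
Step 2: sum = 0 + 23 + 36 = 59.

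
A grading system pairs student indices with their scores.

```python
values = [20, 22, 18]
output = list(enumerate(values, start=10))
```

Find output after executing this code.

Step 1: enumerate with start=10:
  (10, 20)
  (11, 22)
  (12, 18)
Therefore output = [(10, 20), (11, 22), (12, 18)].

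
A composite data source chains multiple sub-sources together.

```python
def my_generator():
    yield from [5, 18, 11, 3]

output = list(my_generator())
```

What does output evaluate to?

Step 1: yield from delegates to the iterable, yielding each element.
Step 2: Collected values: [5, 18, 11, 3].
Therefore output = [5, 18, 11, 3].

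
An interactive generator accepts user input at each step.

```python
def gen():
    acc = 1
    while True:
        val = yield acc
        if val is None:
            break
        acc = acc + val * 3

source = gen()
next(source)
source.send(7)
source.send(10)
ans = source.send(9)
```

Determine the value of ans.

Step 1: next() -> yield acc=1.
Step 2: send(7) -> val=7, acc = 1 + 7*3 = 22, yield 22.
Step 3: send(10) -> val=10, acc = 22 + 10*3 = 52, yield 52.
Step 4: send(9) -> val=9, acc = 52 + 9*3 = 79, yield 79.
Therefore ans = 79.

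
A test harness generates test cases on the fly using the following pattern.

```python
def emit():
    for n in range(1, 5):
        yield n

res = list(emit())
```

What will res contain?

Step 1: The generator yields each value from range(1, 5).
Step 2: list() consumes all yields: [1, 2, 3, 4].
Therefore res = [1, 2, 3, 4].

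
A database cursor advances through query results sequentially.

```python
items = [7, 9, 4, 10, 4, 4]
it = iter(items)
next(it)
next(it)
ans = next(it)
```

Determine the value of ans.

Step 1: Create iterator over [7, 9, 4, 10, 4, 4].
Step 2: next() consumes 7.
Step 3: next() consumes 9.
Step 4: next() returns 4.
Therefore ans = 4.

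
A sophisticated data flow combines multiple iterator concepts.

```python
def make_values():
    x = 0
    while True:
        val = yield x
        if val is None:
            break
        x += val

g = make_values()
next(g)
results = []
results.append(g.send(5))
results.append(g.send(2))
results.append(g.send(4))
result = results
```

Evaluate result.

Step 1: next(g) -> yield 0.
Step 2: send(5) -> x = 5, yield 5.
Step 3: send(2) -> x = 7, yield 7.
Step 4: send(4) -> x = 11, yield 11.
Therefore result = [5, 7, 11].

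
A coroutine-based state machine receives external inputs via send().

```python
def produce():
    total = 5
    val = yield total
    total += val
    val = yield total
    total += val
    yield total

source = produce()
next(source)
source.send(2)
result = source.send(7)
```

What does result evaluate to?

Step 1: next() -> yield total=5.
Step 2: send(2) -> val=2, total = 5+2 = 7, yield 7.
Step 3: send(7) -> val=7, total = 7+7 = 14, yield 14.
Therefore result = 14.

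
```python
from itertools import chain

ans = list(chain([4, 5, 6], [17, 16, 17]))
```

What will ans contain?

Step 1: chain() concatenates iterables: [4, 5, 6] + [17, 16, 17].
Therefore ans = [4, 5, 6, 17, 16, 17].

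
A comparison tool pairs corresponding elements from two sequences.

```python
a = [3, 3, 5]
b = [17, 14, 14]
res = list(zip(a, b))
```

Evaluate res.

Step 1: zip pairs elements at same index:
  Index 0: (3, 17)
  Index 1: (3, 14)
  Index 2: (5, 14)
Therefore res = [(3, 17), (3, 14), (5, 14)].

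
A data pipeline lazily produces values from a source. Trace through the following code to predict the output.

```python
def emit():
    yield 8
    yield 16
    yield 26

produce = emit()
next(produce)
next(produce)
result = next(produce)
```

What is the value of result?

Step 1: emit() creates a generator.
Step 2: next(produce) yields 8 (consumed and discarded).
Step 3: next(produce) yields 16 (consumed and discarded).
Step 4: next(produce) yields 26, assigned to result.
Therefore result = 26.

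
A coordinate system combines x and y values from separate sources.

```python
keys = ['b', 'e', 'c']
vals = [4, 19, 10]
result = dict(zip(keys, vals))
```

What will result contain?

Step 1: zip pairs keys with values:
  'b' -> 4
  'e' -> 19
  'c' -> 10
Therefore result = {'b': 4, 'e': 19, 'c': 10}.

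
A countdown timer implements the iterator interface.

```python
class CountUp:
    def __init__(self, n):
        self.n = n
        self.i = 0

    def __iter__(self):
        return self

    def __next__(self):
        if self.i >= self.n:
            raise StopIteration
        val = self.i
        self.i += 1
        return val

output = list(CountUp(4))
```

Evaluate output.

Step 1: CountUp(4) creates an iterator counting 0 to 3.
Step 2: list() consumes all values: [0, 1, 2, 3].
Therefore output = [0, 1, 2, 3].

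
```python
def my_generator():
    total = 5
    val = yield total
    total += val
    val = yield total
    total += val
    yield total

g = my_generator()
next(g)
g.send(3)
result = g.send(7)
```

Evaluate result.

Step 1: next() -> yield total=5.
Step 2: send(3) -> val=3, total = 5+3 = 8, yield 8.
Step 3: send(7) -> val=7, total = 8+7 = 15, yield 15.
Therefore result = 15.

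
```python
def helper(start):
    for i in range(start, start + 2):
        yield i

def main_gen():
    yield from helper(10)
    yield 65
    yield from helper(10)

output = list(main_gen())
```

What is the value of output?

Step 1: main_gen() delegates to helper(10):
  yield 10
  yield 11
Step 2: yield 65
Step 3: Delegates to helper(10):
  yield 10
  yield 11
Therefore output = [10, 11, 65, 10, 11].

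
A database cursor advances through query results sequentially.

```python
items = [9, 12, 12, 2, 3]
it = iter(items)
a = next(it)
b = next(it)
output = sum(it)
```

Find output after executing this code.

Step 1: Create iterator over [9, 12, 12, 2, 3].
Step 2: a = next() = 9, b = next() = 12.
Step 3: sum() of remaining [12, 2, 3] = 17.
Therefore output = 17.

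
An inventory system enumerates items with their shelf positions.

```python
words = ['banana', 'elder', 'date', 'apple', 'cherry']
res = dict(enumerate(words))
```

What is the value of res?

Step 1: enumerate pairs indices with words:
  0 -> 'banana'
  1 -> 'elder'
  2 -> 'date'
  3 -> 'apple'
  4 -> 'cherry'
Therefore res = {0: 'banana', 1: 'elder', 2: 'date', 3: 'apple', 4: 'cherry'}.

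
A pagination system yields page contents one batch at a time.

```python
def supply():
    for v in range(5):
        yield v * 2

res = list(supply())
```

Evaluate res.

Step 1: For each v in range(5), yield v * 2:
  v=0: yield 0 * 2 = 0
  v=1: yield 1 * 2 = 2
  v=2: yield 2 * 2 = 4
  v=3: yield 3 * 2 = 6
  v=4: yield 4 * 2 = 8
Therefore res = [0, 2, 4, 6, 8].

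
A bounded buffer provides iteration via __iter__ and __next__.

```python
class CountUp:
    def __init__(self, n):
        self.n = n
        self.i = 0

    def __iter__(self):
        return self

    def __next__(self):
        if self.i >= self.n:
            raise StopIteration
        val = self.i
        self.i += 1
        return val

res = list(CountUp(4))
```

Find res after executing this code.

Step 1: CountUp(4) creates an iterator counting 0 to 3.
Step 2: list() consumes all values: [0, 1, 2, 3].
Therefore res = [0, 1, 2, 3].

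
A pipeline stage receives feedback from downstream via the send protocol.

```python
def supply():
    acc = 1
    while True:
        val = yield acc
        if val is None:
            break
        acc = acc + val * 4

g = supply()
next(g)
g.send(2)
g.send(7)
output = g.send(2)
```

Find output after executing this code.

Step 1: next() -> yield acc=1.
Step 2: send(2) -> val=2, acc = 1 + 2*4 = 9, yield 9.
Step 3: send(7) -> val=7, acc = 9 + 7*4 = 37, yield 37.
Step 4: send(2) -> val=2, acc = 37 + 2*4 = 45, yield 45.
Therefore output = 45.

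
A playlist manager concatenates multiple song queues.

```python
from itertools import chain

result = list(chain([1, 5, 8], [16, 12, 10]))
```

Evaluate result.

Step 1: chain() concatenates iterables: [1, 5, 8] + [16, 12, 10].
Therefore result = [1, 5, 8, 16, 12, 10].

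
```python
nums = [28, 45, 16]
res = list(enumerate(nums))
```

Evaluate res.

Step 1: enumerate pairs each element with its index:
  (0, 28)
  (1, 45)
  (2, 16)
Therefore res = [(0, 28), (1, 45), (2, 16)].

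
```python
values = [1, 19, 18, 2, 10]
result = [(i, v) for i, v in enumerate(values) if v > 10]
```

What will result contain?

Step 1: Filter enumerate([1, 19, 18, 2, 10]) keeping v > 10:
  (0, 1): 1 <= 10, excluded
  (1, 19): 19 > 10, included
  (2, 18): 18 > 10, included
  (3, 2): 2 <= 10, excluded
  (4, 10): 10 <= 10, excluded
Therefore result = [(1, 19), (2, 18)].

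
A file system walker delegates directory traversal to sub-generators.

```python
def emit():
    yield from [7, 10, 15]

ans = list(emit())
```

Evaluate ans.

Step 1: yield from delegates to the iterable, yielding each element.
Step 2: Collected values: [7, 10, 15].
Therefore ans = [7, 10, 15].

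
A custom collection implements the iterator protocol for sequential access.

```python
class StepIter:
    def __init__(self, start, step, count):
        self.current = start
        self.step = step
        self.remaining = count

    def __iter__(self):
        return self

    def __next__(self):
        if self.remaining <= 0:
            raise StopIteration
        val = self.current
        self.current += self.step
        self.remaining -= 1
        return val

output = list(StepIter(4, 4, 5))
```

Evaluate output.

Step 1: StepIter starts at 4, increments by 4, for 5 steps:
  Yield 4, then current += 4
  Yield 8, then current += 4
  Yield 12, then current += 4
  Yield 16, then current += 4
  Yield 20, then current += 4
Therefore output = [4, 8, 12, 16, 20].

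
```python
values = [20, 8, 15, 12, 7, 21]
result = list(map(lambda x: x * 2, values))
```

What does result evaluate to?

Step 1: Apply lambda x: x * 2 to each element:
  20 -> 40
  8 -> 16
  15 -> 30
  12 -> 24
  7 -> 14
  21 -> 42
Therefore result = [40, 16, 30, 24, 14, 42].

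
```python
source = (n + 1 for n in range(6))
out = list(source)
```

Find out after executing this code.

Step 1: For each n in range(6), compute n+1:
  n=0: 0+1 = 1
  n=1: 1+1 = 2
  n=2: 2+1 = 3
  n=3: 3+1 = 4
  n=4: 4+1 = 5
  n=5: 5+1 = 6
Therefore out = [1, 2, 3, 4, 5, 6].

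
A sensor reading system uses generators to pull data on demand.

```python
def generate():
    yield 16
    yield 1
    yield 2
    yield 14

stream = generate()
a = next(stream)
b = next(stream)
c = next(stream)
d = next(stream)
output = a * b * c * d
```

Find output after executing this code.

Step 1: Create generator and consume all values:
  a = next(stream) = 16
  b = next(stream) = 1
  c = next(stream) = 2
  d = next(stream) = 14
Step 2: output = 16 * 1 * 2 * 14 = 448.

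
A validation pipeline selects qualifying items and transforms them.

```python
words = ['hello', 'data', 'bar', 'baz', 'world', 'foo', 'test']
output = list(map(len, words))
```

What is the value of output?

Step 1: Map len() to each word:
  'hello' -> 5
  'data' -> 4
  'bar' -> 3
  'baz' -> 3
  'world' -> 5
  'foo' -> 3
  'test' -> 4
Therefore output = [5, 4, 3, 3, 5, 3, 4].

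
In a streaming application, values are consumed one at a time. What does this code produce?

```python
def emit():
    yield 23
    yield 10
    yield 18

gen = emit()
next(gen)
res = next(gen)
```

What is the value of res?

Step 1: emit() creates a generator.
Step 2: next(gen) yields 23 (consumed and discarded).
Step 3: next(gen) yields 10, assigned to res.
Therefore res = 10.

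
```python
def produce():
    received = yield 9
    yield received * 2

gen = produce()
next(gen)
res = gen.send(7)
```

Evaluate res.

Step 1: next(gen) advances to first yield, producing 9.
Step 2: send(7) resumes, received = 7.
Step 3: yield received * 2 = 7 * 2 = 14.
Therefore res = 14.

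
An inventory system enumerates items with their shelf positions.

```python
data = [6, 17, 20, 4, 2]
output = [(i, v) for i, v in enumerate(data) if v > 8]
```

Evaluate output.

Step 1: Filter enumerate([6, 17, 20, 4, 2]) keeping v > 8:
  (0, 6): 6 <= 8, excluded
  (1, 17): 17 > 8, included
  (2, 20): 20 > 8, included
  (3, 4): 4 <= 8, excluded
  (4, 2): 2 <= 8, excluded
Therefore output = [(1, 17), (2, 20)].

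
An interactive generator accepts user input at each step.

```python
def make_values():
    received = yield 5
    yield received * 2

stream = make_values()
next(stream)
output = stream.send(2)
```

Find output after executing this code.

Step 1: next(stream) advances to first yield, producing 5.
Step 2: send(2) resumes, received = 2.
Step 3: yield received * 2 = 2 * 2 = 4.
Therefore output = 4.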